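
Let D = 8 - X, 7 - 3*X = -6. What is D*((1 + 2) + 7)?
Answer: 110/3 ≈ 36.667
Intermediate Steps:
X = 13/3 (X = 7/3 - 1/3*(-6) = 7/3 + 2 = 13/3 ≈ 4.3333)
D = 11/3 (D = 8 - 1*13/3 = 8 - 13/3 = 11/3 ≈ 3.6667)
D*((1 + 2) + 7) = 11*((1 + 2) + 7)/3 = 11*(3 + 7)/3 = (11/3)*10 = 110/3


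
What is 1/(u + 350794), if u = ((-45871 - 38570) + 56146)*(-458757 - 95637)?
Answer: 1/15686929024 ≈ 6.3747e-11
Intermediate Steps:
u = 15686578230 (u = (-84441 + 56146)*(-554394) = -28295*(-554394) = 15686578230)
1/(u + 350794) = 1/(15686578230 + 350794) = 1/15686929024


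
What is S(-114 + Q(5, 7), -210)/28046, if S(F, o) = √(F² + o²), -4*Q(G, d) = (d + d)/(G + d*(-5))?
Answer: √205449889/1682760 ≈ 0.0085179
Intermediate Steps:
Q(G, d) = -d/(2*(G - 5*d)) (Q(G, d) = -(d + d)/(4*(G + d*(-5))) = -2*d/(4*(G - 5*d)) = -d/(2*(G - 5*d)))
S(-114 + Q(5, 7), -210)/28046 = √((-114 + (½)*7/(-1*5 + 5*7))² + (-210)²)/28046 = √((-114 + (½)*7/(-5 + 35))² + 44100)*(1/28046) = √((-114 + (½)*7/30)² + 44100)*(1/28046) = √((-114 + (½)*7*(1/30))² + 44100)*(1/28046) = √((-114 + 7/60)² + 44100)*(1/28046) = √((-6833/60)² + 44100)*(1/28046) = √(46689889/3600 + 44100)*(1/28046) = √(205449889/3600)*(1/28046) = (√205449889/60)*(1/28046) = √205449889/1682760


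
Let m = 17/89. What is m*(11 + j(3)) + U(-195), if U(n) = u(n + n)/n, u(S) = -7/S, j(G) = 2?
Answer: 16806427/6768450 ≈ 2.4831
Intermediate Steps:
m = 17/89 (m = 17*(1/89) = 17/89 ≈ 0.19101)
U(n) = -7/(2*n²) (U(n) = (-7/(n + n))/n = (-7*1/(2*n))/n = (-7/(2*n))/n = -7/(2*n²))
m*(11 + j(3)) + U(-195) = 17*(11 + 2)/89 - 7/2/(-195)² = (17/89)*13 - 7/2*1/38025 = 221/89 - 7/76050 = 16806427/6768450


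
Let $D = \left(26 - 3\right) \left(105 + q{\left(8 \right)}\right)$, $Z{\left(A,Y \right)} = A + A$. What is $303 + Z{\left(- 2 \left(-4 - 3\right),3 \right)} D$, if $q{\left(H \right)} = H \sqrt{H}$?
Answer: $67923 + 10304 \sqrt{2} \approx 82495.0$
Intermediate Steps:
$q{\left(H \right)} = H^{\frac{3}{2}}$
$Z{\left(A,Y \right)} = 2 A$
$D = 2415 + 368 \sqrt{2}$ ($D = \left(26 - 3\right) \left(105 + 8^{\frac{3}{2}}\right) = 23 \left(105 + 16 \sqrt{2}\right) = 2415 + 368 \sqrt{2} \approx 2935.4$)
$303 + Z{\left(- 2 \left(-4 - 3\right),3 \right)} D = 303 + 2 \left(- 2 \left(-4 - 3\right)\right) \left(2415 + 368 \sqrt{2}\right) = 303 + 2 \left(\left(-2\right) \left(-7\right)\right) \left(2415 + 368 \sqrt{2}\right) = 303 + 2 \cdot 14 \left(2415 + 368 \sqrt{2}\right) = 303 + 28 \left(2415 + 368 \sqrt{2}\right) = 303 + \left(67620 + 10304 \sqrt{2}\right) = 67923 + 10304 \sqrt{2}$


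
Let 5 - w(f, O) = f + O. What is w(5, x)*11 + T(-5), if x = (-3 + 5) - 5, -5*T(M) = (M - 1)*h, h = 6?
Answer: 201/5 ≈ 40.200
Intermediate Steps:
T(M) = 6/5 - 6*M/5 (T(M) = -(M - 1)*6/5 = -(-1 + M)*6/5 = -(-6 + 6*M)/5 = 6/5 - 6*M/5)
x = -3 (x = 2 - 5 = -3)
w(f, O) = 5 - O - f (w(f, O) = 5 - (f + O) = 5 - (O + f) = 5 + (-O - f) = 5 - O - f)
w(5, x)*11 + T(-5) = (5 - 1*(-3) - 1*5)*11 + (6/5 - 6/5*(-5)) = (5 + 3 - 5)*11 + (6/5 + 6) = 3*11 + 36/5 = 33 + 36/5 = 201/5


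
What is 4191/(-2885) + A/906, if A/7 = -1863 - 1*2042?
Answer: -82658521/2613810 ≈ -31.624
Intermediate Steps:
A = -27335 (A = 7*(-1863 - 1*2042) = 7*(-1863 - 2042) = 7*(-3905) = -27335)
4191/(-2885) + A/906 = 4191/(-2885) - 27335/906 = 4191*(-1/2885) - 27335*1/906 = -4191/2885 - 27335/906 = -82658521/2613810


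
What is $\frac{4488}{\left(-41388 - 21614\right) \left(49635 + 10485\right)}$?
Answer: $- \frac{11}{9283530} \approx -1.1849 \cdot 10^{-6}$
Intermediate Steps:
$\frac{4488}{\left(-41388 - 21614\right) \left(49635 + 10485\right)} = \frac{4488}{\left(-63002\right) 60120} = \frac{4488}{-3787680240} = 4488 \left(- \frac{1}{3787680240}\right) = - \frac{11}{9283530}$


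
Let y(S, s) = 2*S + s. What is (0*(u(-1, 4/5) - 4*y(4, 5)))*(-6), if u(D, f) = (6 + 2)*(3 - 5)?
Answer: 0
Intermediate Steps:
y(S, s) = s + 2*S
u(D, f) = -16 (u(D, f) = 8*(-2) = -16)
(0*(u(-1, 4/5) - 4*y(4, 5)))*(-6) = (0*(-16 - 4*(5 + 2*4)))*(-6) = (0*(-16 - 4*(5 + 8)))*(-6) = (0*(-16 - 4*13))*(-6) = (0*(-16 - 1*52))*(-6) = (0*(-16 - 52))*(-6) = (0*(-68))*(-6) = 0*(-6) = 0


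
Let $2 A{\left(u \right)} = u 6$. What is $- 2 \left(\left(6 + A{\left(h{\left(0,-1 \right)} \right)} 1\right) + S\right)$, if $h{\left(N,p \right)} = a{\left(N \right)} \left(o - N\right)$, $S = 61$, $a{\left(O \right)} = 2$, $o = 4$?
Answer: $-182$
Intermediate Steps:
$h{\left(N,p \right)} = 8 - 2 N$ ($h{\left(N,p \right)} = 2 \left(4 - N\right) = 8 - 2 N$)
$A{\left(u \right)} = 3 u$ ($A{\left(u \right)} = \frac{u 6}{2} = \frac{6 u}{2} = 3 u$)
$- 2 \left(\left(6 + A{\left(h{\left(0,-1 \right)} \right)} 1\right) + S\right) = - 2 \left(\left(6 + 3 \left(8 - 0\right) 1\right) + 61\right) = - 2 \left(\left(6 + 3 \left(8 + 0\right) 1\right) + 61\right) = - 2 \left(\left(6 + 3 \cdot 8 \cdot 1\right) + 61\right) = - 2 \left(\left(6 + 24 \cdot 1\right) + 61\right) = - 2 \left(\left(6 + 24\right) + 61\right) = - 2 \left(30 + 61\right) = \left(-2\right) 91 = -182$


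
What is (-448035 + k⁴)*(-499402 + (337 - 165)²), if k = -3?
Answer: 210456852372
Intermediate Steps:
(-448035 + k⁴)*(-499402 + (337 - 165)²) = (-448035 + (-3)⁴)*(-499402 + (337 - 165)²) = (-448035 + 81)*(-499402 + 172²) = -447954*(-499402 + 29584) = -447954*(-469818) = 210456852372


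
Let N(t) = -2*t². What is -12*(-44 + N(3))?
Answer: 744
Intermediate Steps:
-12*(-44 + N(3)) = -12*(-44 - 2*3²) = -12*(-44 - 2*9) = -12*(-44 - 18) = -12*(-62) = 744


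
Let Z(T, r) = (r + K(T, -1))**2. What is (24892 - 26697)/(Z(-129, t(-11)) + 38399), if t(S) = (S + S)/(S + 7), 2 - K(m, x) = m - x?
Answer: -7220/227037 ≈ -0.031801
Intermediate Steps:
K(m, x) = 2 + x - m (K(m, x) = 2 - (m - x) = 2 + (x - m) = 2 + x - m)
t(S) = 2*S/(7 + S) (t(S) = (2*S)/(7 + S) = 2*S/(7 + S))
Z(T, r) = (1 + r - T)**2 (Z(T, r) = (r + (2 - 1 - T))**2 = (r + (1 - T))**2 = (1 + r - T)**2)
(24892 - 26697)/(Z(-129, t(-11)) + 38399) = (24892 - 26697)/((1 + 2*(-11)/(7 - 11) - 1*(-129))**2 + 38399) = -1805/((1 + 2*(-11)/(-4) + 129)**2 + 38399) = -1805/((1 + 2*(-11)*(-1/4) + 129)**2 + 38399) = -1805/((1 + 11/2 + 129)**2 + 38399) = -1805/((271/2)**2 + 38399) = -1805/(73441/4 + 38399) = -1805/227037/4 = -1805*4/227037 = -7220/227037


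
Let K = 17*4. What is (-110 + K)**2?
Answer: 1764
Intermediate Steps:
K = 68
(-110 + K)**2 = (-110 + 68)**2 = (-42)**2 = 1764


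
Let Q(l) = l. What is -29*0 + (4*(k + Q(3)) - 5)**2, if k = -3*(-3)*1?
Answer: 1849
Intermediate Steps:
k = 9 (k = 9*1 = 9)
-29*0 + (4*(k + Q(3)) - 5)**2 = -29*0 + (4*(9 + 3) - 5)**2 = 0 + (4*12 - 5)**2 = 0 + (48 - 5)**2 = 0 + 43**2 = 0 + 1849 = 1849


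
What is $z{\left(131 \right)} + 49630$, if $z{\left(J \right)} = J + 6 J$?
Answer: $50547$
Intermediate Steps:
$z{\left(J \right)} = 7 J$
$z{\left(131 \right)} + 49630 = 7 \cdot 131 + 49630 = 917 + 49630 = 50547$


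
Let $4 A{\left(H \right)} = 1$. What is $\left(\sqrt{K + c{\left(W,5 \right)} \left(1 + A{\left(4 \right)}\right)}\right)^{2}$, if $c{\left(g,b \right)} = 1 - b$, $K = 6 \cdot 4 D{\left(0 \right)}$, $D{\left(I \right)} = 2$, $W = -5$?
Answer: $43$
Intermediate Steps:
$A{\left(H \right)} = \frac{1}{4}$ ($A{\left(H \right)} = \frac{1}{4} \cdot 1 = \frac{1}{4}$)
$K = 48$ ($K = 6 \cdot 4 \cdot 2 = 24 \cdot 2 = 48$)
$\left(\sqrt{K + c{\left(W,5 \right)} \left(1 + A{\left(4 \right)}\right)}\right)^{2} = \left(\sqrt{48 + \left(1 - 5\right) \left(1 + \frac{1}{4}\right)}\right)^{2} = \left(\sqrt{48 + \left(1 - 5\right) \frac{5}{4}}\right)^{2} = \left(\sqrt{48 - 5}\right)^{2} = \left(\sqrt{43}\right)^{2} = 43$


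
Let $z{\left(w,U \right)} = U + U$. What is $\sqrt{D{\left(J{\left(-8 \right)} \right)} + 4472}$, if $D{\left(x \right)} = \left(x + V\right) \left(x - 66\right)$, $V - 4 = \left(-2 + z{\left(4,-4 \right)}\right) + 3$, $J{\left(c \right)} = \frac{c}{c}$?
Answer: $\sqrt{4602} \approx 67.838$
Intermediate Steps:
$J{\left(c \right)} = 1$
$z{\left(w,U \right)} = 2 U$
$V = -3$ ($V = 4 + \left(\left(-2 + 2 \left(-4\right)\right) + 3\right) = 4 + \left(\left(-2 - 8\right) + 3\right) = 4 + \left(-10 + 3\right) = 4 - 7 = -3$)
$D{\left(x \right)} = \left(-66 + x\right) \left(-3 + x\right)$ ($D{\left(x \right)} = \left(x - 3\right) \left(x - 66\right) = \left(-3 + x\right) \left(-66 + x\right) = \left(-66 + x\right) \left(-3 + x\right)$)
$\sqrt{D{\left(J{\left(-8 \right)} \right)} + 4472} = \sqrt{\left(198 + 1^{2} - 69\right) + 4472} = \sqrt{\left(198 + 1 - 69\right) + 4472} = \sqrt{130 + 4472} = \sqrt{4602}$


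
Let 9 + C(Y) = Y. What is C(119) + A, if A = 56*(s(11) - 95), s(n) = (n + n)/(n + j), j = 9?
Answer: -25742/5 ≈ -5148.4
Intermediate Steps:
s(n) = 2*n/(9 + n) (s(n) = (n + n)/(n + 9) = (2*n)/(9 + n) = 2*n/(9 + n))
C(Y) = -9 + Y
A = -26292/5 (A = 56*(2*11/(9 + 11) - 95) = 56*(2*11/20 - 95) = 56*(2*11*(1/20) - 95) = 56*(11/10 - 95) = 56*(-939/10) = -26292/5 ≈ -5258.4)
C(119) + A = (-9 + 119) - 26292/5 = 110 - 26292/5 = -25742/5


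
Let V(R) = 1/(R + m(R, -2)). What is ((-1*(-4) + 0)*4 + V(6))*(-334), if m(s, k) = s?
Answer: -32231/6 ≈ -5371.8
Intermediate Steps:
V(R) = 1/(2*R) (V(R) = 1/(R + R) = 1/(2*R))
((-1*(-4) + 0)*4 + V(6))*(-334) = ((-1*(-4) + 0)*4 + (½)/6)*(-334) = ((4 + 0)*4 + (½)*(⅙))*(-334) = (4*4 + 1/12)*(-334) = (16 + 1/12)*(-334) = (193/12)*(-334) = -32231/6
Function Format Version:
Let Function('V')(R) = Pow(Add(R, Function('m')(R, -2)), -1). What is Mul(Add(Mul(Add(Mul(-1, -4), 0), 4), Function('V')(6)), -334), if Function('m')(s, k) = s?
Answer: Rational(-32231, 6) ≈ -5371.8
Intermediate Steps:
Function('V')(R) = Mul(Rational(1, 2), Pow(R, -1)) (Function('V')(R) = Pow(Add(R, R), -1) = Pow(Mul(2, R), -1) = Mul(Rational(1, 2), Pow(R, -1)))
Mul(Add(Mul(Add(Mul(-1, -4), 0), 4), Function('V')(6)), -334) = Mul(Add(Mul(Add(Mul(-1, -4), 0), 4), Mul(Rational(1, 2), Pow(6, -1))), -334) = Mul(Add(Mul(Add(4, 0), 4), Mul(Rational(1, 2), Rational(1, 6))), -334) = Mul(Add(Mul(4, 4), Rational(1, 12)), -334) = Mul(Add(16, Rational(1, 12)), -334) = Mul(Rational(193, 12), -334) = Rational(-32231, 6)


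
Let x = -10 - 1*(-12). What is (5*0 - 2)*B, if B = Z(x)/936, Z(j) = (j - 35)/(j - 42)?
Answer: -11/6240 ≈ -0.0017628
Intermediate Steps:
x = 2 (x = -10 + 12 = 2)
Z(j) = (-35 + j)/(-42 + j)
B = 11/12480 (B = ((-35 + 2)/(-42 + 2))/936 = (-33/(-40))*(1/936) = -1/40*(-33)*(1/936) = (33/40)*(1/936) = 11/12480 ≈ 0.00088141)
(5*0 - 2)*B = (5*0 - 2)*(11/12480) = (0 - 2)*(11/12480) = -2*11/12480 = -11/6240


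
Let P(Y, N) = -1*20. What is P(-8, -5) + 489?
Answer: 469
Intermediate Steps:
P(Y, N) = -20
P(-8, -5) + 489 = -20 + 489 = 469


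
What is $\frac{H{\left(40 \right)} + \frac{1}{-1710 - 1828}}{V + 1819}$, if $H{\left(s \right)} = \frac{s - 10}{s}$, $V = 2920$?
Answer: $\frac{5305}{33533164} \approx 0.0001582$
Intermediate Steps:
$H{\left(s \right)} = \frac{-10 + s}{s}$
$\frac{H{\left(40 \right)} + \frac{1}{-1710 - 1828}}{V + 1819} = \frac{\frac{-10 + 40}{40} + \frac{1}{-1710 - 1828}}{2920 + 1819} = \frac{\frac{1}{40} \cdot 30 + \frac{1}{-3538}}{4739} = \left(\frac{3}{4} - \frac{1}{3538}\right) \frac{1}{4739} = \frac{5305}{7076} \cdot \frac{1}{4739} = \frac{5305}{33533164}$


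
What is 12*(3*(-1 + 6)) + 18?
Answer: 198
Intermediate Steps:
12*(3*(-1 + 6)) + 18 = 12*(3*5) + 18 = 12*15 + 18 = 180 + 18 = 198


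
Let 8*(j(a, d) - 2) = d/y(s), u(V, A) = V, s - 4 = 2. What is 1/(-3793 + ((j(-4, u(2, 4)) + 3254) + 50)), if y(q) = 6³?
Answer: -864/420767 ≈ -0.0020534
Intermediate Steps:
s = 6 (s = 4 + 2 = 6)
y(q) = 216
j(a, d) = 2 + d/1728 (j(a, d) = 2 + (d/216)/8 = 2 + d/1728)
1/(-3793 + ((j(-4, u(2, 4)) + 3254) + 50)) = 1/(-3793 + (((2 + (1/1728)*2) + 3254) + 50)) = 1/(-3793 + (((2 + 1/864) + 3254) + 50)) = 1/(-3793 + ((1729/864 + 3254) + 50)) = 1/(-3793 + (2813185/864 + 50)) = 1/(-3793 + 2856385/864) = 1/(-420767/864) = -864/420767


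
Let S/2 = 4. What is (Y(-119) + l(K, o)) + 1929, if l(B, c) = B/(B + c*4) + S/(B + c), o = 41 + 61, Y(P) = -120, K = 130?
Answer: 14114163/7801 ≈ 1809.3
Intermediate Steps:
S = 8 (S = 2*4 = 8)
o = 102
l(B, c) = 8/(B + c) + B/(B + 4*c) (l(B, c) = B/(B + c*4) + 8/(B + c) = B/(B + 4*c) + 8/(B + c) = 8/(B + c) + B/(B + 4*c))
(Y(-119) + l(K, o)) + 1929 = (-120 + (130**2 + 8*130 + 32*102 + 130*102)/(130**2 + 4*102**2 + 5*130*102)) + 1929 = (-120 + (16900 + 1040 + 3264 + 13260)/(16900 + 4*10404 + 66300)) + 1929 = (-120 + 34464/(16900 + 41616 + 66300)) + 1929 = (-120 + 34464/124816) + 1929 = (-120 + (1/124816)*34464) + 1929 = (-120 + 2154/7801) + 1929 = -933966/7801 + 1929 = 14114163/7801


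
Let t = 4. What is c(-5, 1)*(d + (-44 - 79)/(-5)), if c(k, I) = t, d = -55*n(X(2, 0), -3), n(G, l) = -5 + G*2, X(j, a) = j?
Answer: 1592/5 ≈ 318.40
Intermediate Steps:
n(G, l) = -5 + 2*G
d = 55 (d = -55*(-5 + 2*2) = -55*(-5 + 4) = -55*(-1) = 55)
c(k, I) = 4
c(-5, 1)*(d + (-44 - 79)/(-5)) = 4*(55 + (-44 - 79)/(-5)) = 4*(55 - 123*(-1/5)) = 4*(55 + 123/5) = 4*(398/5) = 1592/5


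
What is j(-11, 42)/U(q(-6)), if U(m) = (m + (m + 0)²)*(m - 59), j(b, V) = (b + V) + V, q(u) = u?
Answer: -73/1950 ≈ -0.037436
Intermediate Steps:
j(b, V) = b + 2*V (j(b, V) = (V + b) + V = b + 2*V)
U(m) = (-59 + m)*(m + m²) (U(m) = (m + m²)*(-59 + m) = (-59 + m)*(m + m²))
j(-11, 42)/U(q(-6)) = (-11 + 2*42)/((-6*(-59 + (-6)² - 58*(-6)))) = (-11 + 84)/((-6*(-59 + 36 + 348))) = 73/((-6*325)) = 73/(-1950) = 73*(-1/1950) = -73/1950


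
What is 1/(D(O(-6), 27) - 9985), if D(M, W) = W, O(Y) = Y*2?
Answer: -1/9958 ≈ -0.00010042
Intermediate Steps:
O(Y) = 2*Y
1/(D(O(-6), 27) - 9985) = 1/(27 - 9985) = 1/(-9958) = -1/9958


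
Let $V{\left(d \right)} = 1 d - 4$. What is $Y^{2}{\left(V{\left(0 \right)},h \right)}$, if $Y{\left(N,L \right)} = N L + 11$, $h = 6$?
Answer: $169$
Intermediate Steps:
$V{\left(d \right)} = -4 + d$ ($V{\left(d \right)} = d - 4 = -4 + d$)
$Y{\left(N,L \right)} = 11 + L N$ ($Y{\left(N,L \right)} = L N + 11 = 11 + L N$)
$Y^{2}{\left(V{\left(0 \right)},h \right)} = \left(11 + 6 \left(-4 + 0\right)\right)^{2} = \left(11 + 6 \left(-4\right)\right)^{2} = \left(11 - 24\right)^{2} = \left(-13\right)^{2} = 169$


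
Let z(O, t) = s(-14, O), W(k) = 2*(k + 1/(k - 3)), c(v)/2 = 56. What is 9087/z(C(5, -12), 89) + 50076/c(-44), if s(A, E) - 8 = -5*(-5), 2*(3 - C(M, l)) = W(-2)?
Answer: 222521/308 ≈ 722.47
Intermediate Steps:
c(v) = 112 (c(v) = 2*56 = 112)
W(k) = 2*k + 2/(-3 + k) (W(k) = 2*(k + 1/(-3 + k)) = 2*k + 2/(-3 + k))
C(M, l) = 26/5 (C(M, l) = 3 - (1 + (-2)² - 3*(-2))/(-3 - 2) = 3 - (1 + 4 + 6)/(-5) = 3 - (-1)*11/5 = 3 - ½*(-22/5) = 3 + 11/5 = 26/5)
s(A, E) = 33 (s(A, E) = 8 - 5*(-5) = 8 + 25 = 33)
z(O, t) = 33
9087/z(C(5, -12), 89) + 50076/c(-44) = 9087/33 + 50076/112 = 9087*(1/33) + 50076*(1/112) = 3029/11 + 12519/28 = 222521/308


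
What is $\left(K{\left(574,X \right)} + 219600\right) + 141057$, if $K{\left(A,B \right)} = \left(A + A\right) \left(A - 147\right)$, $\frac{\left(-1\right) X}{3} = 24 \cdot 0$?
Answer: $850853$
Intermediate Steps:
$X = 0$ ($X = - 3 \cdot 24 \cdot 0 = \left(-3\right) 0 = 0$)
$K{\left(A,B \right)} = 2 A \left(-147 + A\right)$
$\left(K{\left(574,X \right)} + 219600\right) + 141057 = \left(2 \cdot 574 \left(-147 + 574\right) + 219600\right) + 141057 = \left(2 \cdot 574 \cdot 427 + 219600\right) + 141057 = \left(490196 + 219600\right) + 141057 = 709796 + 141057 = 850853$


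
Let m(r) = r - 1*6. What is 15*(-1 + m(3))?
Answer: -60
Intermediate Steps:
m(r) = -6 + r (m(r) = r - 6 = -6 + r)
15*(-1 + m(3)) = 15*(-1 + (-6 + 3)) = 15*(-1 - 3) = 15*(-4) = -60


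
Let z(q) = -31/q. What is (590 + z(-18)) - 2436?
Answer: -33197/18 ≈ -1844.3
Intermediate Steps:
(590 + z(-18)) - 2436 = (590 - 31/(-18)) - 2436 = (590 - 31*(-1/18)) - 2436 = (590 + 31/18) - 2436 = 10651/18 - 2436 = -33197/18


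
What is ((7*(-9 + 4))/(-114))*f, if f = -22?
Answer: -385/57 ≈ -6.7544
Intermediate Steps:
((7*(-9 + 4))/(-114))*f = ((7*(-9 + 4))/(-114))*(-22) = ((7*(-5))*(-1/114))*(-22) = -35*(-1/114)*(-22) = (35/114)*(-22) = -385/57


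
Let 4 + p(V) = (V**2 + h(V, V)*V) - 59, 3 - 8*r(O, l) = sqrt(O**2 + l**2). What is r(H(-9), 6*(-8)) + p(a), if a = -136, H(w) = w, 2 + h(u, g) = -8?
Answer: 158347/8 - 3*sqrt(265)/8 ≈ 19787.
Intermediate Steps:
h(u, g) = -10 (h(u, g) = -2 - 8 = -10)
r(O, l) = 3/8 - sqrt(O**2 + l**2)/8
p(V) = -63 + V**2 - 10*V (p(V) = -4 + ((V**2 - 10*V) - 59) = -4 + (-59 + V**2 - 10*V) = -63 + V**2 - 10*V)
r(H(-9), 6*(-8)) + p(a) = (3/8 - sqrt((-9)**2 + (6*(-8))**2)/8) + (-63 + (-136)**2 - 10*(-136)) = (3/8 - sqrt(81 + (-48)**2)/8) + (-63 + 18496 + 1360) = (3/8 - sqrt(81 + 2304)/8) + 19793 = (3/8 - 3*sqrt(265)/8) + 19793 = 158347/8 - 3*sqrt(265)/8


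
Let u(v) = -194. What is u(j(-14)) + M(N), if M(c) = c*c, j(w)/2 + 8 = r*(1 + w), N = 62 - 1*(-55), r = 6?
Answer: 13495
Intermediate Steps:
N = 117 (N = 62 + 55 = 117)
j(w) = -4 + 12*w (j(w) = -16 + 2*(6*(1 + w)) = -16 + 2*(6 + 6*w) = -16 + (12 + 12*w) = -4 + 12*w)
M(c) = c**2
u(j(-14)) + M(N) = -194 + 117**2 = -194 + 13689 = 13495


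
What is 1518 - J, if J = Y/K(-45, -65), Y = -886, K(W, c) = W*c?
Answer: 4441036/2925 ≈ 1518.3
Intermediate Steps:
J = -886/2925 (J = -886/((-45*(-65))) = -886/2925 ≈ -0.30291)
1518 - J = 1518 - 1*(-886/2925) = 1518 + 886/2925 = 4441036/2925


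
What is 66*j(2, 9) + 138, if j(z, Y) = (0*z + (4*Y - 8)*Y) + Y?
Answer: 17364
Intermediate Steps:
j(z, Y) = Y + Y*(-8 + 4*Y) (j(z, Y) = (0 + (-8 + 4*Y)*Y) + Y = (0 + Y*(-8 + 4*Y)) + Y = Y*(-8 + 4*Y) + Y = Y + Y*(-8 + 4*Y))
66*j(2, 9) + 138 = 66*(9*(-7 + 4*9)) + 138 = 66*(9*(-7 + 36)) + 138 = 66*(9*29) + 138 = 66*261 + 138 = 17226 + 138 = 17364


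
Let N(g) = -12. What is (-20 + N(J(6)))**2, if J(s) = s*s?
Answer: 1024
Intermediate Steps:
J(s) = s**2
(-20 + N(J(6)))**2 = (-20 - 12)**2 = (-32)**2 = 1024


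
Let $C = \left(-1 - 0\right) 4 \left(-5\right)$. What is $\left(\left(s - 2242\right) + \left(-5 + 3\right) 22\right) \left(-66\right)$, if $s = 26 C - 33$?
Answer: $118734$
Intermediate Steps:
$C = 20$ ($C = \left(-1 + 0\right) 4 \left(-5\right) = \left(-1\right) 4 \left(-5\right) = \left(-4\right) \left(-5\right) = 20$)
$s = 487$ ($s = 26 \cdot 20 - 33 = 520 - 33 = 487$)
$\left(\left(s - 2242\right) + \left(-5 + 3\right) 22\right) \left(-66\right) = \left(\left(487 - 2242\right) + \left(-5 + 3\right) 22\right) \left(-66\right) = \left(-1755 - 44\right) \left(-66\right) = \left(-1799\right) \left(-66\right) = 118734$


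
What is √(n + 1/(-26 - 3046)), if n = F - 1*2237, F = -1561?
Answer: I*√35002371/96 ≈ 61.628*I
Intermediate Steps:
n = -3798 (n = -1561 - 1*2237 = -1561 - 2237 = -3798)
√(n + 1/(-26 - 3046)) = √(-3798 + 1/(-26 - 3046)) = √(-3798 + 1/(-3072)) = √(-3798 - 1/3072) = √(-11667457/3072) = I*√35002371/96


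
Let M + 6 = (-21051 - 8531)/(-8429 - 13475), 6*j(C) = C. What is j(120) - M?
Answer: 269961/10952 ≈ 24.649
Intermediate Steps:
j(C) = C/6
M = -50921/10952 (M = -6 + (-21051 - 8531)/(-8429 - 13475) = -6 - 29582/(-21904) = -6 - 29582*(-1/21904) = -6 + 14791/10952 = -50921/10952 ≈ -4.6495)
j(120) - M = (⅙)*120 - 1*(-50921/10952) = 20 + 50921/10952 = 269961/10952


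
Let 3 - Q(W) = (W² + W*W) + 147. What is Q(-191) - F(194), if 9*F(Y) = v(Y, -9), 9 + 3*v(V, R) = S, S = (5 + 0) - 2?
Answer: -657952/9 ≈ -73106.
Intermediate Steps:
Q(W) = -144 - 2*W² (Q(W) = 3 - ((W² + W*W) + 147) = 3 - ((W² + W²) + 147) = 3 - (2*W² + 147) = 3 - (147 + 2*W²) = 3 + (-147 - 2*W²) = -144 - 2*W²)
S = 3 (S = 5 - 2 = 3)
v(V, R) = -2 (v(V, R) = -3 + (⅓)*3 = -3 + 1 = -2)
F(Y) = -2/9 (F(Y) = (⅑)*(-2) = -2/9)
Q(-191) - F(194) = (-144 - 2*(-191)²) - 1*(-2/9) = (-144 - 2*36481) + 2/9 = (-144 - 72962) + 2/9 = -73106 + 2/9 = -657952/9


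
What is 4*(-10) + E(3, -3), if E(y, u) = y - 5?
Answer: -42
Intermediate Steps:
E(y, u) = -5 + y
4*(-10) + E(3, -3) = 4*(-10) + (-5 + 3) = -40 - 2 = -42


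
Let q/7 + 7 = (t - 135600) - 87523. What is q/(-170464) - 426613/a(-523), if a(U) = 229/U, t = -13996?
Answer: 2716719212351/2788304 ≈ 9.7433e+5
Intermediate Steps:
q = -1659882 (q = -49 + 7*((-13996 - 135600) - 87523) = -49 + 7*(-149596 - 87523) = -49 + 7*(-237119) = -49 - 1659833 = -1659882)
q/(-170464) - 426613/a(-523) = -1659882/(-170464) - 426613/(229/(-523)) = -1659882*(-1/170464) - 426613/(229*(-1/523)) = 118563/12176 - 426613/(-229/523) = 118563/12176 - 426613*(-523/229) = 118563/12176 + 223118599/229 = 2716719212351/2788304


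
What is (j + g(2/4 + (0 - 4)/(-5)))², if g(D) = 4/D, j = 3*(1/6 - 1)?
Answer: 225/676 ≈ 0.33284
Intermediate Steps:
j = -5/2 (j = 3*(⅙ - 1) = 3*(-⅚) = -5/2 ≈ -2.5000)
(j + g(2/4 + (0 - 4)/(-5)))² = (-5/2 + 4/(2/4 + (0 - 4)/(-5)))² = (-5/2 + 4/(2*(¼) - 4*(-⅕)))² = (-5/2 + 4/(½ + ⅘))² = (-5/2 + 4/(13/10))² = (-5/2 + 4*(10/13))² = (-5/2 + 40/13)² = (15/26)² = 225/676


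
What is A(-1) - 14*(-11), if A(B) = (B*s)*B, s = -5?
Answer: 149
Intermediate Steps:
A(B) = -5*B**2 (A(B) = (B*(-5))*B = (-5*B)*B = -5*B**2)
A(-1) - 14*(-11) = -5*(-1)**2 - 14*(-11) = -5*1 + 154 = -5 + 154 = 149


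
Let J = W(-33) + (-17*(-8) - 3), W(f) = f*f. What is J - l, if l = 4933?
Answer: -3711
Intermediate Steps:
W(f) = f**2
J = 1222 (J = (-33)**2 + (-17*(-8) - 3) = 1089 + (136 - 3) = 1089 + 133 = 1222)
J - l = 1222 - 1*4933 = 1222 - 4933 = -3711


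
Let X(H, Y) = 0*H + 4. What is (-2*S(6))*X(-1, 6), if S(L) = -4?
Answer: 32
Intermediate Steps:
X(H, Y) = 4 (X(H, Y) = 0 + 4 = 4)
(-2*S(6))*X(-1, 6) = -2*(-4)*4 = 8*4 = 32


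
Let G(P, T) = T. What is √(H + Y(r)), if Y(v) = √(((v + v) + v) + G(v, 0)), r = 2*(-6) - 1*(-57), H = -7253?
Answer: √(-7253 + 3*√15) ≈ 85.096*I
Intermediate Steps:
r = 45 (r = -12 + 57 = 45)
Y(v) = √3*√v (Y(v) = √(((v + v) + v) + 0) = √((2*v + v) + 0) = √(3*v + 0) = √(3*v) = √3*√v)
√(H + Y(r)) = √(-7253 + √3*√45) = √(-7253 + √3*(3*√5)) = √(-7253 + 3*√15)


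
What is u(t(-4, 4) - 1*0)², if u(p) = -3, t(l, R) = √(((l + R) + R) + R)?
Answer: 9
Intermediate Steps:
t(l, R) = √(l + 3*R) (t(l, R) = √(((R + l) + R) + R) = √((l + 2*R) + R) = √(l + 3*R))
u(t(-4, 4) - 1*0)² = (-3)² = 9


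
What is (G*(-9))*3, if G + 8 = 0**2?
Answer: 216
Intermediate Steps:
G = -8 (G = -8 + 0**2 = -8 + 0 = -8)
(G*(-9))*3 = -8*(-9)*3 = 72*3 = 216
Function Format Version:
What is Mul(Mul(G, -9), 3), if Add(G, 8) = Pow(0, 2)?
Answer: 216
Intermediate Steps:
G = -8 (G = Add(-8, Pow(0, 2)) = Add(-8, 0) = -8)
Mul(Mul(G, -9), 3) = Mul(Mul(-8, -9), 3) = Mul(72, 3) = 216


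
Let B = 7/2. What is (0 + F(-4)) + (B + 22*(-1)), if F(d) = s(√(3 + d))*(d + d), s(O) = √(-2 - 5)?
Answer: -37/2 - 8*I*√7 ≈ -18.5 - 21.166*I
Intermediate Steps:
s(O) = I*√7 (s(O) = √(-7) = I*√7)
B = 7/2 (B = 7*(½) = 7/2 ≈ 3.5000)
F(d) = 2*I*d*√7 (F(d) = (I*√7)*(d + d) = (I*√7)*(2*d) = 2*I*d*√7)
(0 + F(-4)) + (B + 22*(-1)) = (0 + 2*I*(-4)*√7) + (7/2 + 22*(-1)) = (0 - 8*I*√7) + (7/2 - 22) = -8*I*√7 - 37/2 = -37/2 - 8*I*√7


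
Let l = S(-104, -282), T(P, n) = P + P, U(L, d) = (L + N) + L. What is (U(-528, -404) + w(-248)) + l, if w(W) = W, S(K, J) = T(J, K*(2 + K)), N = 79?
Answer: -1789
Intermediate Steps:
U(L, d) = 79 + 2*L (U(L, d) = (L + 79) + L = (79 + L) + L = 79 + 2*L)
T(P, n) = 2*P
S(K, J) = 2*J
l = -564 (l = 2*(-282) = -564)
(U(-528, -404) + w(-248)) + l = ((79 + 2*(-528)) - 248) - 564 = ((79 - 1056) - 248) - 564 = (-977 - 248) - 564 = -1225 - 564 = -1789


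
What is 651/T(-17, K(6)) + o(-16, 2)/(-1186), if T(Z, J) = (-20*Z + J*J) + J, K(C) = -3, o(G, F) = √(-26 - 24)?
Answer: 651/346 - 5*I*√2/1186 ≈ 1.8815 - 0.0059621*I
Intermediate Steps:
o(G, F) = 5*I*√2 (o(G, F) = √(-50) = 5*I*√2)
T(Z, J) = J + J² - 20*Z (T(Z, J) = (-20*Z + J²) + J = (J² - 20*Z) + J = J + J² - 20*Z)
651/T(-17, K(6)) + o(-16, 2)/(-1186) = 651/(-3 + (-3)² - 20*(-17)) + (5*I*√2)/(-1186) = 651/(-3 + 9 + 340) + (5*I*√2)*(-1/1186) = 651/346 - 5*I*√2/1186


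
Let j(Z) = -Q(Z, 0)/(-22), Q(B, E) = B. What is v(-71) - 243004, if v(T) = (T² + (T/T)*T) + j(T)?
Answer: -5236819/22 ≈ -2.3804e+5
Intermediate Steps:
j(Z) = Z/22 (j(Z) = -Z/(-22) = -Z*(-1)/22 = -(-1)*Z/22 = Z/22)
v(T) = T² + 23*T/22 (v(T) = (T² + (T/T)*T) + T/22 = (T² + 1*T) + T/22 = (T² + T) + T/22 = (T + T²) + T/22 = T² + 23*T/22)
v(-71) - 243004 = (1/22)*(-71)*(23 + 22*(-71)) - 243004 = (1/22)*(-71)*(23 - 1562) - 243004 = (1/22)*(-71)*(-1539) - 243004 = 109269/22 - 243004 = -5236819/22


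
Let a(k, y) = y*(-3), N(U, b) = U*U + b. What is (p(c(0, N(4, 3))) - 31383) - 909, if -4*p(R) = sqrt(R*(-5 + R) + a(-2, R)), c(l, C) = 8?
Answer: -32292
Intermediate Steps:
N(U, b) = b + U**2 (N(U, b) = U**2 + b = b + U**2)
a(k, y) = -3*y
p(R) = -sqrt(-3*R + R*(-5 + R))/4 (p(R) = -sqrt(R*(-5 + R) - 3*R)/4 = -sqrt(-3*R + R*(-5 + R))/4)
(p(c(0, N(4, 3))) - 31383) - 909 = (-2*sqrt(2)*sqrt(-8 + 8)/4 - 31383) - 909 = (-sqrt(8*0)/4 - 31383) - 909 = (-sqrt(0)/4 - 31383) - 909 = (-1/4*0 - 31383) - 909 = (0 - 31383) - 909 = -31383 - 909 = -32292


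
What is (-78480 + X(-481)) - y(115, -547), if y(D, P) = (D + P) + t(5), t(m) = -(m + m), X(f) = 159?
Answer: -77879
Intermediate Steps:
t(m) = -2*m
y(D, P) = -10 + D + P (y(D, P) = (D + P) - 2*5 = (D + P) - 10 = -10 + D + P)
(-78480 + X(-481)) - y(115, -547) = (-78480 + 159) - (-10 + 115 - 547) = -78321 - 1*(-442) = -78321 + 442 = -77879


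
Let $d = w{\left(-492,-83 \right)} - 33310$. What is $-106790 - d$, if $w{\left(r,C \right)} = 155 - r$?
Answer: $-74127$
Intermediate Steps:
$d = -32663$ ($d = \left(155 - -492\right) - 33310 = \left(155 + 492\right) - 33310 = 647 - 33310 = -32663$)
$-106790 - d = -106790 - -32663 = -106790 + 32663 = -74127$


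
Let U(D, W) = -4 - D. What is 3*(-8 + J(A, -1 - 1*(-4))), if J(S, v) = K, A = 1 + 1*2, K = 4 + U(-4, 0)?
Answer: -12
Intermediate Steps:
K = 4 (K = 4 + (-4 - 1*(-4)) = 4 + (-4 + 4) = 4 + 0 = 4)
A = 3 (A = 1 + 2 = 3)
J(S, v) = 4
3*(-8 + J(A, -1 - 1*(-4))) = 3*(-8 + 4) = 3*(-4) = -12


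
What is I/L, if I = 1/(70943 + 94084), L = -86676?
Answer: -1/14303880252 ≈ -6.9911e-11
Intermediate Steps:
I = 1/165027 ≈ 6.0596e-6
I/L = (1/165027)/(-86676) = (1/165027)*(-1/86676) = -1/14303880252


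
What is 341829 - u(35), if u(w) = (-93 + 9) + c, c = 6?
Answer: 341907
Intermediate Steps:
u(w) = -78 (u(w) = (-93 + 9) + 6 = -84 + 6 = -78)
341829 - u(35) = 341829 - 1*(-78) = 341829 + 78 = 341907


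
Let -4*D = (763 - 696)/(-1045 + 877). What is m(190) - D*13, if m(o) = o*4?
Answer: 509849/672 ≈ 758.70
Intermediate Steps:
m(o) = 4*o
D = 67/672 (D = -(763 - 696)/(4*(-1045 + 877)) = -67/(4*(-168)) = -67*(-1)/(4*168) = -1/4*(-67/168) = 67/672 ≈ 0.099702)
m(190) - D*13 = 4*190 - 67*13/672 = 760 - 1*871/672 = 760 - 871/672 = 509849/672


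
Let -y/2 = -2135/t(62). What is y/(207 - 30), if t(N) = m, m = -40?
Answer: -427/708 ≈ -0.60311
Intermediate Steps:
t(N) = -40
y = -427/4 (y = -(-4270)/(-40) = -(-4270)*(-1)/40 = -2*427/8 = -427/4 ≈ -106.75)
y/(207 - 30) = -427/(4*(207 - 30)) = -427/4/177 = -427/4*1/177 = -427/708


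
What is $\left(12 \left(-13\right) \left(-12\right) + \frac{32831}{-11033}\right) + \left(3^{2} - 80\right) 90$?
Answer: $- \frac{49879925}{11033} \approx -4521.0$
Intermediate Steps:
$\left(12 \left(-13\right) \left(-12\right) + \frac{32831}{-11033}\right) + \left(3^{2} - 80\right) 90 = \left(\left(-156\right) \left(-12\right) + 32831 \left(- \frac{1}{11033}\right)\right) + \left(9 - 80\right) 90 = \left(1872 - \frac{32831}{11033}\right) - 6390 = \frac{20620945}{11033} - 6390 = - \frac{49879925}{11033}$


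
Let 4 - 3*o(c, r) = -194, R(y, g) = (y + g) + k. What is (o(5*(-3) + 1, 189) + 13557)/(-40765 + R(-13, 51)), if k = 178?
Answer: -13623/40549 ≈ -0.33596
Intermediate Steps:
R(y, g) = 178 + g + y (R(y, g) = (y + g) + 178 = (g + y) + 178 = 178 + g + y)
o(c, r) = 66 (o(c, r) = 4/3 - ⅓*(-194) = 4/3 + 194/3 = 66)
(o(5*(-3) + 1, 189) + 13557)/(-40765 + R(-13, 51)) = (66 + 13557)/(-40765 + (178 + 51 - 13)) = 13623/(-40765 + 216) = 13623/(-40549) = 13623*(-1/40549) = -13623/40549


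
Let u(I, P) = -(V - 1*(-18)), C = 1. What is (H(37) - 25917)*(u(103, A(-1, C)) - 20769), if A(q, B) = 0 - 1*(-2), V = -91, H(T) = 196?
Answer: 532321816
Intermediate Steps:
A(q, B) = 2 (A(q, B) = 0 + 2 = 2)
u(I, P) = 73 (u(I, P) = -(-91 - 1*(-18)) = -(-91 + 18) = -1*(-73) = 73)
(H(37) - 25917)*(u(103, A(-1, C)) - 20769) = (196 - 25917)*(73 - 20769) = -25721*(-20696) = 532321816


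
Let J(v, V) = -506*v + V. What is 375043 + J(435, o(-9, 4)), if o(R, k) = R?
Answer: 154924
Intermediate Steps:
J(v, V) = V - 506*v
375043 + J(435, o(-9, 4)) = 375043 + (-9 - 506*435) = 375043 + (-9 - 220110) = 375043 - 220119 = 154924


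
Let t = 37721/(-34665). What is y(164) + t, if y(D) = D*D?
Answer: 932312119/34665 ≈ 26895.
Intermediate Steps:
t = -37721/34665 (t = 37721*(-1/34665) = -37721/34665 ≈ -1.0882)
y(D) = D²
y(164) + t = 164² - 37721/34665 = 26896 - 37721/34665 = 932312119/34665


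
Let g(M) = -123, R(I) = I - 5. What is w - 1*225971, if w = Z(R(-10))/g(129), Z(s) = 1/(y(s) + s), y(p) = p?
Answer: -833832989/3690 ≈ -2.2597e+5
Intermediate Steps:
R(I) = -5 + I
Z(s) = 1/(2*s) (Z(s) = 1/(s + s) = 1/(2*s))
w = 1/3690 (w = (1/(2*(-5 - 10)))/(-123) = ((½)/(-15))*(-1/123) = ((½)*(-1/15))*(-1/123) = -1/30*(-1/123) = 1/3690 ≈ 0.00027100)
w - 1*225971 = 1/3690 - 1*225971 = 1/3690 - 225971 = -833832989/3690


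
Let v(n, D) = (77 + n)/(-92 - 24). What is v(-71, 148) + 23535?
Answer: 1365027/58 ≈ 23535.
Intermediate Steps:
v(n, D) = -77/116 - n/116 (v(n, D) = (77 + n)/(-116) = (77 + n)*(-1/116) = -77/116 - n/116)
v(-71, 148) + 23535 = (-77/116 - 1/116*(-71)) + 23535 = (-77/116 + 71/116) + 23535 = -3/58 + 23535 = 1365027/58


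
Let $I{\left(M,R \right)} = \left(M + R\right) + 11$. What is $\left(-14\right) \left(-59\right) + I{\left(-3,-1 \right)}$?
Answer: $833$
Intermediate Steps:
$I{\left(M,R \right)} = 11 + M + R$
$\left(-14\right) \left(-59\right) + I{\left(-3,-1 \right)} = \left(-14\right) \left(-59\right) - -7 = 826 + 7 = 833$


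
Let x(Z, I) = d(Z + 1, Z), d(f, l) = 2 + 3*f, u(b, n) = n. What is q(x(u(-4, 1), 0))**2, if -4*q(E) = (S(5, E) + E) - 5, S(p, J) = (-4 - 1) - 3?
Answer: 25/16 ≈ 1.5625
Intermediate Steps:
S(p, J) = -8 (S(p, J) = -5 - 3 = -8)
x(Z, I) = 5 + 3*Z (x(Z, I) = 2 + 3*(Z + 1) = 2 + 3*(1 + Z) = 2 + (3 + 3*Z) = 5 + 3*Z)
q(E) = 13/4 - E/4 (q(E) = -((-8 + E) - 5)/4 = -(-13 + E)/4 = 13/4 - E/4)
q(x(u(-4, 1), 0))**2 = (13/4 - (5 + 3*1)/4)**2 = (13/4 - (5 + 3)/4)**2 = (13/4 - 1/4*8)**2 = (13/4 - 2)**2 = (5/4)**2 = 25/16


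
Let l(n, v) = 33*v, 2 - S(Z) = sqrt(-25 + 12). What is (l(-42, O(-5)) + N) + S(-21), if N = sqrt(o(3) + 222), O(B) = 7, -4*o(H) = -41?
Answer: 233 + sqrt(929)/2 - I*sqrt(13) ≈ 248.24 - 3.6056*I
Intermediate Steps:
o(H) = 41/4 (o(H) = -1/4*(-41) = 41/4)
S(Z) = 2 - I*sqrt(13) (S(Z) = 2 - sqrt(-25 + 12) = 2 - sqrt(-13) = 2 - I*sqrt(13))
N = sqrt(929)/2 (N = sqrt(41/4 + 222) = sqrt(929/4) = sqrt(929)/2 ≈ 15.240)
(l(-42, O(-5)) + N) + S(-21) = (33*7 + sqrt(929)/2) + (2 - I*sqrt(13)) = (231 + sqrt(929)/2) + (2 - I*sqrt(13)) = 233 + sqrt(929)/2 - I*sqrt(13)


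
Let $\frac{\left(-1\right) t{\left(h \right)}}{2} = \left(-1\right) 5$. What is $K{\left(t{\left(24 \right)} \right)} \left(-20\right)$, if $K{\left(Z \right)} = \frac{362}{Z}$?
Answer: $-724$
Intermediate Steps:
$t{\left(h \right)} = 10$ ($t{\left(h \right)} = - 2 \left(\left(-1\right) 5\right) = \left(-2\right) \left(-5\right) = 10$)
$K{\left(t{\left(24 \right)} \right)} \left(-20\right) = \frac{362}{10} \left(-20\right) = 362 \cdot \frac{1}{10} \left(-20\right) = \frac{181}{5} \left(-20\right) = -724$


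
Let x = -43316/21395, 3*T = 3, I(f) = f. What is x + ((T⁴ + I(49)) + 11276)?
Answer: 242276454/21395 ≈ 11324.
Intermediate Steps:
T = 1 (T = (⅓)*3 = 1)
x = -43316/21395 (x = -43316*1/21395 = -43316/21395 ≈ -2.0246)
x + ((T⁴ + I(49)) + 11276) = -43316/21395 + ((1⁴ + 49) + 11276) = -43316/21395 + ((1 + 49) + 11276) = -43316/21395 + (50 + 11276) = -43316/21395 + 11326 = 242276454/21395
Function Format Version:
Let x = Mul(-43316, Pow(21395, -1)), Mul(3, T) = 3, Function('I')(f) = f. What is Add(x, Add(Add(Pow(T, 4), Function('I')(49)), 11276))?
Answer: Rational(242276454, 21395) ≈ 11324.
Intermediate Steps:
T = 1 (T = Mul(Rational(1, 3), 3) = 1)
x = Rational(-43316, 21395) (x = Mul(-43316, Rational(1, 21395)) = Rational(-43316, 21395) ≈ -2.0246)
Add(x, Add(Add(Pow(T, 4), Function('I')(49)), 11276)) = Add(Rational(-43316, 21395), Add(Add(Pow(1, 4), 49), 11276)) = Add(Rational(-43316, 21395), Add(Add(1, 49), 11276)) = Add(Rational(-43316, 21395), Add(50, 11276)) = Add(Rational(-43316, 21395), 11326) = Rational(242276454, 21395)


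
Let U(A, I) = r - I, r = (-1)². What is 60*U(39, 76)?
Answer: -4500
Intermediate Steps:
r = 1
U(A, I) = 1 - I
60*U(39, 76) = 60*(1 - 1*76) = 60*(1 - 76) = 60*(-75) = -4500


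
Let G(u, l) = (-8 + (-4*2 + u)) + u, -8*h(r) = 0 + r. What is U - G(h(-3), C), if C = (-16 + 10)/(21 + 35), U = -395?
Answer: -1519/4 ≈ -379.75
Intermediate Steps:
h(r) = -r/8 (h(r) = -(0 + r)/8 = -r/8)
C = -3/28 (C = -6/56 = -6*1/56 = -3/28 ≈ -0.10714)
G(u, l) = -16 + 2*u (G(u, l) = (-8 + (-8 + u)) + u = (-16 + u) + u = -16 + 2*u)
U - G(h(-3), C) = -395 - (-16 + 2*(-1/8*(-3))) = -395 - (-16 + 2*(3/8)) = -395 - (-16 + 3/4) = -395 - 1*(-61/4) = -395 + 61/4 = -1519/4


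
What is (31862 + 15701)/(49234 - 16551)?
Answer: 47563/32683 ≈ 1.4553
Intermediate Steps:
(31862 + 15701)/(49234 - 16551) = 47563/32683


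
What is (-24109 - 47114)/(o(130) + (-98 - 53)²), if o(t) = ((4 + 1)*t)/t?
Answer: -23741/7602 ≈ -3.1230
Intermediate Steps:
o(t) = 5 (o(t) = (5*t)/t = 5)
(-24109 - 47114)/(o(130) + (-98 - 53)²) = (-24109 - 47114)/(5 + (-98 - 53)²) = -71223/(5 + (-151)²) = -71223/(5 + 22801) = -71223/22806 = -71223*1/22806 = -23741/7602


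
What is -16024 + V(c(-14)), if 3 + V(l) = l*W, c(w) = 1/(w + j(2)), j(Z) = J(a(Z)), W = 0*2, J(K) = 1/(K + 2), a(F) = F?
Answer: -16027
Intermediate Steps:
J(K) = 1/(2 + K)
W = 0
j(Z) = 1/(2 + Z)
c(w) = 1/(1/4 + w) (c(w) = 1/(w + 1/(2 + 2)) = 1/(w + 1/4) = 1/(1/4 + w))
V(l) = -3 (V(l) = -3 + l*0 = -3 + 0 = -3)
-16024 + V(c(-14)) = -16024 - 3 = -16027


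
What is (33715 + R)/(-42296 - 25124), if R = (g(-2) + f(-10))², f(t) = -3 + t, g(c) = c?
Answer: -1697/3371 ≈ -0.50341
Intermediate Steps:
R = 225 (R = (-2 + (-3 - 10))² = (-2 - 13)² = (-15)² = 225)
(33715 + R)/(-42296 - 25124) = (33715 + 225)/(-42296 - 25124) = 33940/(-67420) = 33940*(-1/67420) = -1697/3371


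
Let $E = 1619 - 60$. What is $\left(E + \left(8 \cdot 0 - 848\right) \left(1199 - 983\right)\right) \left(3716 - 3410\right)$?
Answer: $-55572354$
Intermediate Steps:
$E = 1559$
$\left(E + \left(8 \cdot 0 - 848\right) \left(1199 - 983\right)\right) \left(3716 - 3410\right) = \left(1559 + \left(8 \cdot 0 - 848\right) \left(1199 - 983\right)\right) \left(3716 - 3410\right) = \left(1559 + \left(0 - 848\right) 216\right) 306 = \left(1559 - 183168\right) 306 = \left(-181609\right) 306 = -55572354$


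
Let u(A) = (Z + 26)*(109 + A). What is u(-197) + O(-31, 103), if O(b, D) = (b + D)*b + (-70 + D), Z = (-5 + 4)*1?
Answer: -4399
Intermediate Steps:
Z = -1 (Z = -1*1 = -1)
O(b, D) = -70 + D + b*(D + b) (O(b, D) = (D + b)*b + (-70 + D) = b*(D + b) + (-70 + D) = -70 + D + b*(D + b))
u(A) = 2725 + 25*A (u(A) = (-1 + 26)*(109 + A) = 25*(109 + A) = 2725 + 25*A)
u(-197) + O(-31, 103) = (2725 + 25*(-197)) + (-70 + 103 + (-31)**2 + 103*(-31)) = (2725 - 4925) + (-70 + 103 + 961 - 3193) = -2200 - 2199 = -4399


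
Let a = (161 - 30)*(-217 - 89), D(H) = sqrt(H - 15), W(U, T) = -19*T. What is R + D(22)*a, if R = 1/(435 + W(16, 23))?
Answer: -1/2 - 40086*sqrt(7) ≈ -1.0606e+5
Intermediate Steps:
D(H) = sqrt(-15 + H)
a = -40086 (a = 131*(-306) = -40086)
R = -1/2 (R = 1/(435 - 19*23) = 1/(435 - 437) = 1/(-2) = -1/2 ≈ -0.50000)
R + D(22)*a = -1/2 + sqrt(-15 + 22)*(-40086) = -1/2 + sqrt(7)*(-40086) = -1/2 - 40086*sqrt(7)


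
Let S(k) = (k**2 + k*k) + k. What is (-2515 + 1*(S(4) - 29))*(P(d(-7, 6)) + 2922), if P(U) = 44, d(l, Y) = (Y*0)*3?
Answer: -7438728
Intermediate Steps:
S(k) = k + 2*k**2 (S(k) = (k**2 + k**2) + k = 2*k**2 + k = k + 2*k**2)
d(l, Y) = 0 (d(l, Y) = 0*3 = 0)
(-2515 + 1*(S(4) - 29))*(P(d(-7, 6)) + 2922) = (-2515 + 1*(4*(1 + 2*4) - 29))*(44 + 2922) = (-2515 + 1*(4*(1 + 8) - 29))*2966 = (-2515 + 1*(4*9 - 29))*2966 = (-2515 + 1*(36 - 29))*2966 = (-2515 + 1*7)*2966 = (-2515 + 7)*2966 = -2508*2966 = -7438728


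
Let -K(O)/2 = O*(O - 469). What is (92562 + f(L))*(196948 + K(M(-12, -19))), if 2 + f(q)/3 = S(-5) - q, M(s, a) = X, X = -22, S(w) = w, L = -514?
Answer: 16496889552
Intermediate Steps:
M(s, a) = -22
f(q) = -21 - 3*q (f(q) = -6 + 3*(-5 - q) = -6 + (-15 - 3*q) = -21 - 3*q)
K(O) = -2*O*(-469 + O) (K(O) = -2*O*(O - 469) = -2*O*(-469 + O))
(92562 + f(L))*(196948 + K(M(-12, -19))) = (92562 + (-21 - 3*(-514)))*(196948 + 2*(-22)*(469 - 1*(-22))) = (92562 + (-21 + 1542))*(196948 + 2*(-22)*(469 + 22)) = (92562 + 1521)*(196948 + 2*(-22)*491) = 94083*(196948 - 21604) = 94083*175344 = 16496889552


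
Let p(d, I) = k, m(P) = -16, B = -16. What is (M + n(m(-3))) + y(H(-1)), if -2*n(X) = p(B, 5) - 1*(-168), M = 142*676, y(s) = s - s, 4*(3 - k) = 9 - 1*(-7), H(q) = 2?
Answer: 191817/2 ≈ 95909.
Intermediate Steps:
k = -1 (k = 3 - (9 - 1*(-7))/4 = 3 - (9 + 7)/4 = 3 - ¼*16 = 3 - 4 = -1)
y(s) = 0
p(d, I) = -1
M = 95992
n(X) = -167/2 (n(X) = -(-1 - 1*(-168))/2 = -(-1 + 168)/2 = -½*167 = -167/2)
(M + n(m(-3))) + y(H(-1)) = (95992 - 167/2) + 0 = 191817/2 + 0 = 191817/2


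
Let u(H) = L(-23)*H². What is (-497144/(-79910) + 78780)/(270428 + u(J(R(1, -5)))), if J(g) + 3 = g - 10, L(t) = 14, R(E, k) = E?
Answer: 786975868/2721375005 ≈ 0.28918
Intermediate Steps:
J(g) = -13 + g (J(g) = -3 + (g - 10) = -3 + (-10 + g) = -13 + g)
u(H) = 14*H²
(-497144/(-79910) + 78780)/(270428 + u(J(R(1, -5)))) = (-497144/(-79910) + 78780)/(270428 + 14*(-13 + 1)²) = (-497144*(-1/79910) + 78780)/(270428 + 14*(-12)²) = (248572/39955 + 78780)/(270428 + 14*144) = 3147903472/(39955*(270428 + 2016)) = (3147903472/39955)/272444 = (3147903472/39955)*(1/272444) = 786975868/2721375005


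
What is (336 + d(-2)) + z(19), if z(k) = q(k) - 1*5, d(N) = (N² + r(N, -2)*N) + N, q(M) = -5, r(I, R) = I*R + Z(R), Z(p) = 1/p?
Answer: 321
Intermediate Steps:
Z(p) = 1/p
r(I, R) = 1/R + I*R (r(I, R) = I*R + 1/R = 1/R + I*R)
d(N) = N + N² + N*(-½ - 2*N) (d(N) = (N² + (1/(-2) + N*(-2))*N) + N = (N² + (-½ - 2*N)*N) + N = (N² + N*(-½ - 2*N)) + N = N + N² + N*(-½ - 2*N))
z(k) = -10 (z(k) = -5 - 1*5 = -5 - 5 = -10)
(336 + d(-2)) + z(19) = (336 - 2*(½ - 1*(-2))) - 10 = (336 - 2*(½ + 2)) - 10 = (336 - 2*5/2) - 10 = (336 - 5) - 10 = 331 - 10 = 321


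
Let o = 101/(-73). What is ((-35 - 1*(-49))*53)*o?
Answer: -74942/73 ≈ -1026.6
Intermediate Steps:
o = -101/73 (o = 101*(-1/73) = -101/73 ≈ -1.3836)
((-35 - 1*(-49))*53)*o = ((-35 - 1*(-49))*53)*(-101/73) = ((-35 + 49)*53)*(-101/73) = (14*53)*(-101/73) = 742*(-101/73) = -74942/73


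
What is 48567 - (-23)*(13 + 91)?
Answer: 50959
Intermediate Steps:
48567 - (-23)*(13 + 91) = 48567 - (-23)*104 = 48567 - 1*(-2392) = 48567 + 2392 = 50959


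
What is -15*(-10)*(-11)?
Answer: -1650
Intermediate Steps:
-15*(-10)*(-11) = 150*(-11) = -1650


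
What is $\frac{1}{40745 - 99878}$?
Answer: $- \frac{1}{59133} \approx -1.6911 \cdot 10^{-5}$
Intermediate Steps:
$\frac{1}{40745 - 99878} = \frac{1}{-59133} = - \frac{1}{59133}$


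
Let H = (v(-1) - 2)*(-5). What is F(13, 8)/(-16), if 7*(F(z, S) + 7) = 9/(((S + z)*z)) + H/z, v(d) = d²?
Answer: 4421/10192 ≈ 0.43377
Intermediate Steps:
H = 5 (H = ((-1)² - 2)*(-5) = (1 - 2)*(-5) = -1*(-5) = 5)
F(z, S) = -7 + 5/(7*z) + 9/(7*z*(S + z)) (F(z, S) = -7 + (9/(((S + z)*z)) + 5/z)/7 = -7 + (9/((z*(S + z))) + 5/z)/7 = -7 + (9*(1/(z*(S + z))) + 5/z)/7 = -7 + (9/(z*(S + z)) + 5/z)/7 = -7 + (5/z + 9/(z*(S + z)))/7 = -7 + (5/(7*z) + 9/(7*z*(S + z))) = -7 + 5/(7*z) + 9/(7*z*(S + z)))
F(13, 8)/(-16) = ((⅐)*(9 - 49*13² + 5*8 + 5*13 - 49*8*13)/(13*(8 + 13)))/(-16) = -(9 - 49*169 + 40 + 65 - 5096)/(112*13*21) = -(9 - 8281 + 40 + 65 - 5096)/(112*13*21) = -(-13263)/(112*13*21) = -1/16*(-4421/637) = 4421/10192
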